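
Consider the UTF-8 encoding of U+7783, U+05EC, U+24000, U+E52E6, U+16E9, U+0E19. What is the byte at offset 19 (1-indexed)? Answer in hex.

0x99

1-indexed offset 19 is 0-indexed offset 18.
U+7783 → 3-byte form E7 9E 83 at offsets 0–2.
U+05EC → 2-byte form D7 AC at offsets 3–4.
U+24000 → 4-byte form F0 A4 80 80 at offsets 5–8.
U+E52E6 → 4-byte form F3 A5 8B A6 at offsets 9–12.
U+16E9 → 3-byte form E1 9B A9 at offsets 13–15.
U+0E19 → 3-byte form E0 B8 99 at offsets 16–18.
Offset 18 falls in char 6's range; it's byte 3 of E0 B8 99 = 0x99.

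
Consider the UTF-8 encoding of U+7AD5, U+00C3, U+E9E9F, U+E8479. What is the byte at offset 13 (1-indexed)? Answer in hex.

0xB9

1-indexed offset 13 is 0-indexed offset 12.
U+7AD5 → 3-byte form E7 AB 95 at offsets 0–2.
U+00C3 → 2-byte form C3 83 at offsets 3–4.
U+E9E9F → 4-byte form F3 A9 BA 9F at offsets 5–8.
U+E8479 → 4-byte form F3 A8 91 B9 at offsets 9–12.
Offset 12 falls in char 4's range; it's byte 4 of F3 A8 91 B9 = 0xB9.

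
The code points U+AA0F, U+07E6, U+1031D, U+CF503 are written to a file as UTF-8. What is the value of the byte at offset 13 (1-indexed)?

0x83

1-indexed offset 13 is 0-indexed offset 12.
U+AA0F → 3-byte form EA A8 8F at offsets 0–2.
U+07E6 → 2-byte form DF A6 at offsets 3–4.
U+1031D → 4-byte form F0 90 8C 9D at offsets 5–8.
U+CF503 → 4-byte form F3 8F 94 83 at offsets 9–12.
Offset 12 falls in char 4's range; it's byte 4 of F3 8F 94 83 = 0x83.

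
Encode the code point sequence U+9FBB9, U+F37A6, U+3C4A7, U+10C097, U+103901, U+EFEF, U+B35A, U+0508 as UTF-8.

F2 9F AE B9 F3 B3 9E A6 F0 BC 92 A7 F4 8C 82 97 F4 83 A4 81 EE BF AF EB 8D 9A D4 88

U+9FBB9: 4-byte form → F2 9F AE B9.
U+F37A6: 4-byte form → F3 B3 9E A6.
U+3C4A7: 4-byte form → F0 BC 92 A7.
U+10C097: 4-byte form → F4 8C 82 97.
U+103901: 4-byte form → F4 83 A4 81.
U+EFEF: 3-byte form → EE BF AF.
U+B35A: 3-byte form → EB 8D 9A.
U+0508: 2-byte form → D4 88.
Concatenated (28 bytes): F2 9F AE B9 F3 B3 9E A6 F0 BC 92 A7 F4 8C 82 97 F4 83 A4 81 EE BF AF EB 8D 9A D4 88.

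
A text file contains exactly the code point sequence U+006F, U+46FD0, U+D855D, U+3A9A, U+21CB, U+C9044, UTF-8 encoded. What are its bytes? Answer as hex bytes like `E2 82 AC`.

6F F1 86 BF 90 F3 98 95 9D E3 AA 9A E2 87 8B F3 89 81 84

U+006F: 1-byte form → 6F.
U+46FD0: 4-byte form → F1 86 BF 90.
U+D855D: 4-byte form → F3 98 95 9D.
U+3A9A: 3-byte form → E3 AA 9A.
U+21CB: 3-byte form → E2 87 8B.
U+C9044: 4-byte form → F3 89 81 84.
Concatenated (19 bytes): 6F F1 86 BF 90 F3 98 95 9D E3 AA 9A E2 87 8B F3 89 81 84.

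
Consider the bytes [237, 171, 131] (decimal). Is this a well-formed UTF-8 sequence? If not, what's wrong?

Structurally a 3-byte sequence; payload = 0xDAC3.
But 0xDAC3 is in U+D800–U+DFFF, the surrogate range. Surrogates are not Unicode scalar values and are forbidden in UTF-8.

invalid (encodes a surrogate (U+D800–U+DFFF))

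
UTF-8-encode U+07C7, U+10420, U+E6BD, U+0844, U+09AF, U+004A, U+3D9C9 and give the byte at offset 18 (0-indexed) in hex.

U+07C7 → 2-byte form DF 87 at offsets 0–1.
U+10420 → 4-byte form F0 90 90 A0 at offsets 2–5.
U+E6BD → 3-byte form EE 9A BD at offsets 6–8.
U+0844 → 3-byte form E0 A1 84 at offsets 9–11.
U+09AF → 3-byte form E0 A6 AF at offsets 12–14.
U+004A → 1-byte form 4A at offsets 15–15.
U+3D9C9 → 4-byte form F0 BD A7 89 at offsets 16–19.
Offset 18 falls in char 7's range; it's byte 3 of F0 BD A7 89 = 0xA7.

0xA7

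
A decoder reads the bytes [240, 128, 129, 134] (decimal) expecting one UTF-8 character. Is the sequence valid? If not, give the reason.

invalid (overlong encoding)

Leading byte 0xF0 = 11110000 → 4-byte form.
Continuation bytes all match 10xxxxxx. Payload decodes to 0x46.
But 0x46 < 0x10000, the minimum for a 4-byte sequence — this is an overlong encoding.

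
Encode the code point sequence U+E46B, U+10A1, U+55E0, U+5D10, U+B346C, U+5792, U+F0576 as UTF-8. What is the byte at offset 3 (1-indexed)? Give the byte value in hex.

1-indexed offset 3 is 0-indexed offset 2.
U+E46B → 3-byte form EE 91 AB at offsets 0–2.
Offset 2 falls in char 1's range; it's byte 3 of EE 91 AB = 0xAB.

0xAB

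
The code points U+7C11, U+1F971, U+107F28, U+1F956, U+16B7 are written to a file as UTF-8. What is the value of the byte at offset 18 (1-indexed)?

1-indexed offset 18 is 0-indexed offset 17.
U+7C11 → 3-byte form E7 B0 91 at offsets 0–2.
U+1F971 → 4-byte form F0 9F A5 B1 at offsets 3–6.
U+107F28 → 4-byte form F4 87 BC A8 at offsets 7–10.
U+1F956 → 4-byte form F0 9F A5 96 at offsets 11–14.
U+16B7 → 3-byte form E1 9A B7 at offsets 15–17.
Offset 17 falls in char 5's range; it's byte 3 of E1 9A B7 = 0xB7.

0xB7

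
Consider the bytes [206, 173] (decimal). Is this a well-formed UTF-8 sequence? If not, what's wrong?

Leading byte 0xCE = 11001110 → 2-byte form.
Continuation bytes 0xAD=10101101 all match 10xxxxxx.
Decoded value 0x3AD is ≥ 0x80 (shortest form) and not a surrogate.

valid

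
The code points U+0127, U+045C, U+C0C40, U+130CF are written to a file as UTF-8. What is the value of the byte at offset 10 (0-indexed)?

0x83

U+0127 → 2-byte form C4 A7 at offsets 0–1.
U+045C → 2-byte form D1 9C at offsets 2–3.
U+C0C40 → 4-byte form F3 80 B1 80 at offsets 4–7.
U+130CF → 4-byte form F0 93 83 8F at offsets 8–11.
Offset 10 falls in char 4's range; it's byte 3 of F0 93 83 8F = 0x83.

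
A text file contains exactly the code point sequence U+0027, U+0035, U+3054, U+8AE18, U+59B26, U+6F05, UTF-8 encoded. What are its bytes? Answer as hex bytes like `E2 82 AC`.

U+0027: 1-byte form → 27.
U+0035: 1-byte form → 35.
U+3054: 3-byte form → E3 81 94.
U+8AE18: 4-byte form → F2 8A B8 98.
U+59B26: 4-byte form → F1 99 AC A6.
U+6F05: 3-byte form → E6 BC 85.
Concatenated (16 bytes): 27 35 E3 81 94 F2 8A B8 98 F1 99 AC A6 E6 BC 85.

27 35 E3 81 94 F2 8A B8 98 F1 99 AC A6 E6 BC 85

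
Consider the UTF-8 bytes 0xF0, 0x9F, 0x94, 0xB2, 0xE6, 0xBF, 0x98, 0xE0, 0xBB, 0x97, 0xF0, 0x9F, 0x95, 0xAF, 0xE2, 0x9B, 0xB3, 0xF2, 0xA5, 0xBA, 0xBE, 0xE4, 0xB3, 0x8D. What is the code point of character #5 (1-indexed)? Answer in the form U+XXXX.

Offset 0: leading byte 0xF0 = 11110000 → 4-byte char #1 = F0 9F 94 B2.
Offset 4: leading byte 0xE6 = 11100110 → 3-byte char #2 = E6 BF 98.
Offset 7: leading byte 0xE0 = 11100000 → 3-byte char #3 = E0 BB 97.
Offset 10: leading byte 0xF0 = 11110000 → 4-byte char #4 = F0 9F 95 AF.
Offset 14: leading byte 0xE2 = 11100010 → 3-byte char #5 = E2 9B B3.
Leading byte 0xE2 = 11100010 matches 1110xxxx → 3-byte sequence.
Byte 1: 0xE2 = 11100010, payload 0010 (4 bits).
Byte 2: 0x9B = 10011011 (10xxxxxx ✓), payload 011011.
Byte 3: 0xB3 = 10110011 (10xxxxxx ✓), payload 110011.
Concatenate: 0010011011110011 = 0x26F3 (16 bits → U+26F3).

U+26F3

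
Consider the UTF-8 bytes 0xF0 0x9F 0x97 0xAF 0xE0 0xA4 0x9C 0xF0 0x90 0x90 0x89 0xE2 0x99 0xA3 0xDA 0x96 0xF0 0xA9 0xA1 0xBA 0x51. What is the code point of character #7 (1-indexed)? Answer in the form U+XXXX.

U+0051

Offset 0: leading byte 0xF0 = 11110000 → 4-byte char #1 = F0 9F 97 AF.
Offset 4: leading byte 0xE0 = 11100000 → 3-byte char #2 = E0 A4 9C.
Offset 7: leading byte 0xF0 = 11110000 → 4-byte char #3 = F0 90 90 89.
Offset 11: leading byte 0xE2 = 11100010 → 3-byte char #4 = E2 99 A3.
Offset 14: leading byte 0xDA = 11011010 → 2-byte char #5 = DA 96.
Offset 16: leading byte 0xF0 = 11110000 → 4-byte char #6 = F0 A9 A1 BA.
Offset 20: leading byte 0x51 = 01010001 → 1-byte char #7 = 51.
Leading byte 0x51 = 01010001 matches 0xxxxxxx → 1-byte sequence.
Byte 1: 0x51 = 01010001, payload 1010001 (7 bits).
Concatenate: 1010001 = 0x51 (7 bits → U+0051).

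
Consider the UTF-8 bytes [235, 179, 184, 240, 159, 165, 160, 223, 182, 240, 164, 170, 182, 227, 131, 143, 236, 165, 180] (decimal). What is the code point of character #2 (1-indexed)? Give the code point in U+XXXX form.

U+1F960

Offset 0: leading byte 0xEB = 11101011 → 3-byte char #1 = EB B3 B8.
Offset 3: leading byte 0xF0 = 11110000 → 4-byte char #2 = F0 9F A5 A0.
Leading byte 0xF0 = 11110000 matches 11110xxx → 4-byte sequence.
Byte 1: 0xF0 = 11110000, payload 000 (3 bits).
Byte 2: 0x9F = 10011111 (10xxxxxx ✓), payload 011111.
Byte 3: 0xA5 = 10100101 (10xxxxxx ✓), payload 100101.
Byte 4: 0xA0 = 10100000 (10xxxxxx ✓), payload 100000.
Concatenate: 000011111100101100000 = 0x1F960 (21 bits → U+1F960).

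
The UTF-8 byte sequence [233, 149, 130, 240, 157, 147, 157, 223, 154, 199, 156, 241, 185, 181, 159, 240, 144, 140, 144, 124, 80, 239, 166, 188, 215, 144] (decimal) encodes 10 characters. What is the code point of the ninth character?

Offset 0: leading byte 0xE9 = 11101001 → 3-byte char #1 = E9 95 82.
Offset 3: leading byte 0xF0 = 11110000 → 4-byte char #2 = F0 9D 93 9D.
Offset 7: leading byte 0xDF = 11011111 → 2-byte char #3 = DF 9A.
Offset 9: leading byte 0xC7 = 11000111 → 2-byte char #4 = C7 9C.
Offset 11: leading byte 0xF1 = 11110001 → 4-byte char #5 = F1 B9 B5 9F.
Offset 15: leading byte 0xF0 = 11110000 → 4-byte char #6 = F0 90 8C 90.
Offset 19: leading byte 0x7C = 01111100 → 1-byte char #7 = 7C.
Offset 20: leading byte 0x50 = 01010000 → 1-byte char #8 = 50.
Offset 21: leading byte 0xEF = 11101111 → 3-byte char #9 = EF A6 BC.
Leading byte 0xEF = 11101111 matches 1110xxxx → 3-byte sequence.
Byte 1: 0xEF = 11101111, payload 1111 (4 bits).
Byte 2: 0xA6 = 10100110 (10xxxxxx ✓), payload 100110.
Byte 3: 0xBC = 10111100 (10xxxxxx ✓), payload 111100.
Concatenate: 1111100110111100 = 0xF9BC (16 bits → U+F9BC).

U+F9BC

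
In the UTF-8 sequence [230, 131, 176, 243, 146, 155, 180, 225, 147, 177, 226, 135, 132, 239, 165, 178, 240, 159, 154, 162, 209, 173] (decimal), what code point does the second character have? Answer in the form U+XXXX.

Offset 0: leading byte 0xE6 = 11100110 → 3-byte char #1 = E6 83 B0.
Offset 3: leading byte 0xF3 = 11110011 → 4-byte char #2 = F3 92 9B B4.
Leading byte 0xF3 = 11110011 matches 11110xxx → 4-byte sequence.
Byte 1: 0xF3 = 11110011, payload 011 (3 bits).
Byte 2: 0x92 = 10010010 (10xxxxxx ✓), payload 010010.
Byte 3: 0x9B = 10011011 (10xxxxxx ✓), payload 011011.
Byte 4: 0xB4 = 10110100 (10xxxxxx ✓), payload 110100.
Concatenate: 011010010011011110100 = 0xD26F4 (21 bits → U+D26F4).

U+D26F4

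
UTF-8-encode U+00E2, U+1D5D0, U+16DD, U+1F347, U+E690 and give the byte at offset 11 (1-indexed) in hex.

1-indexed offset 11 is 0-indexed offset 10.
U+00E2 → 2-byte form C3 A2 at offsets 0–1.
U+1D5D0 → 4-byte form F0 9D 97 90 at offsets 2–5.
U+16DD → 3-byte form E1 9B 9D at offsets 6–8.
U+1F347 → 4-byte form F0 9F 8D 87 at offsets 9–12.
Offset 10 falls in char 4's range; it's byte 2 of F0 9F 8D 87 = 0x9F.

0x9F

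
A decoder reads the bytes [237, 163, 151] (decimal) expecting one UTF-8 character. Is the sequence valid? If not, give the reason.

Structurally a 3-byte sequence; payload = 0xD8D7.
But 0xD8D7 is in U+D800–U+DFFF, the surrogate range. Surrogates are not Unicode scalar values and are forbidden in UTF-8.

invalid (encodes a surrogate (U+D800–U+DFFF))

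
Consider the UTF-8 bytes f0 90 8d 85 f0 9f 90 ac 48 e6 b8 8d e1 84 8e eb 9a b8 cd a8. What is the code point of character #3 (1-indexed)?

Offset 0: leading byte 0xF0 = 11110000 → 4-byte char #1 = F0 90 8D 85.
Offset 4: leading byte 0xF0 = 11110000 → 4-byte char #2 = F0 9F 90 AC.
Offset 8: leading byte 0x48 = 01001000 → 1-byte char #3 = 48.
Leading byte 0x48 = 01001000 matches 0xxxxxxx → 1-byte sequence.
Byte 1: 0x48 = 01001000, payload 1001000 (7 bits).
Concatenate: 1001000 = 0x48 (7 bits → U+0048).

U+0048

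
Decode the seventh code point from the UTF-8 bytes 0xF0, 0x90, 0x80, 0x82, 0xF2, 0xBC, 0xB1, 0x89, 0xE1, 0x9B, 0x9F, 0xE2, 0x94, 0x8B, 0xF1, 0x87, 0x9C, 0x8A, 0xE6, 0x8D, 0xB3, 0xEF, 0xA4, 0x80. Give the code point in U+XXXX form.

U+F900

Offset 0: leading byte 0xF0 = 11110000 → 4-byte char #1 = F0 90 80 82.
Offset 4: leading byte 0xF2 = 11110010 → 4-byte char #2 = F2 BC B1 89.
Offset 8: leading byte 0xE1 = 11100001 → 3-byte char #3 = E1 9B 9F.
Offset 11: leading byte 0xE2 = 11100010 → 3-byte char #4 = E2 94 8B.
Offset 14: leading byte 0xF1 = 11110001 → 4-byte char #5 = F1 87 9C 8A.
Offset 18: leading byte 0xE6 = 11100110 → 3-byte char #6 = E6 8D B3.
Offset 21: leading byte 0xEF = 11101111 → 3-byte char #7 = EF A4 80.
Leading byte 0xEF = 11101111 matches 1110xxxx → 3-byte sequence.
Byte 1: 0xEF = 11101111, payload 1111 (4 bits).
Byte 2: 0xA4 = 10100100 (10xxxxxx ✓), payload 100100.
Byte 3: 0x80 = 10000000 (10xxxxxx ✓), payload 000000.
Concatenate: 1111100100000000 = 0xF900 (16 bits → U+F900).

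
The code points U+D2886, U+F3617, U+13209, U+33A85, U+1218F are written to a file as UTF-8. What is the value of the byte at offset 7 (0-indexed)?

U+D2886 → 4-byte form F3 92 A2 86 at offsets 0–3.
U+F3617 → 4-byte form F3 B3 98 97 at offsets 4–7.
Offset 7 falls in char 2's range; it's byte 4 of F3 B3 98 97 = 0x97.

0x97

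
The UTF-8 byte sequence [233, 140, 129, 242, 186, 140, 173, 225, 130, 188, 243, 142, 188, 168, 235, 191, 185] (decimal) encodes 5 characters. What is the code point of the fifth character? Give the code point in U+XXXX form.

U+BFF9

Offset 0: leading byte 0xE9 = 11101001 → 3-byte char #1 = E9 8C 81.
Offset 3: leading byte 0xF2 = 11110010 → 4-byte char #2 = F2 BA 8C AD.
Offset 7: leading byte 0xE1 = 11100001 → 3-byte char #3 = E1 82 BC.
Offset 10: leading byte 0xF3 = 11110011 → 4-byte char #4 = F3 8E BC A8.
Offset 14: leading byte 0xEB = 11101011 → 3-byte char #5 = EB BF B9.
Leading byte 0xEB = 11101011 matches 1110xxxx → 3-byte sequence.
Byte 1: 0xEB = 11101011, payload 1011 (4 bits).
Byte 2: 0xBF = 10111111 (10xxxxxx ✓), payload 111111.
Byte 3: 0xB9 = 10111001 (10xxxxxx ✓), payload 111001.
Concatenate: 1011111111111001 = 0xBFF9 (16 bits → U+BFF9).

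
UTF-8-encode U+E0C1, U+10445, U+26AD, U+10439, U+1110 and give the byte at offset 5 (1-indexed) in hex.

0x90

1-indexed offset 5 is 0-indexed offset 4.
U+E0C1 → 3-byte form EE 83 81 at offsets 0–2.
U+10445 → 4-byte form F0 90 91 85 at offsets 3–6.
Offset 4 falls in char 2's range; it's byte 2 of F0 90 91 85 = 0x90.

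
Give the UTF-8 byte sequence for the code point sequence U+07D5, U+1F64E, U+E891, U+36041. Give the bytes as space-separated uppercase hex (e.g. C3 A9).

U+07D5: 2-byte form → DF 95.
U+1F64E: 4-byte form → F0 9F 99 8E.
U+E891: 3-byte form → EE A2 91.
U+36041: 4-byte form → F0 B6 81 81.
Concatenated (13 bytes): DF 95 F0 9F 99 8E EE A2 91 F0 B6 81 81.

DF 95 F0 9F 99 8E EE A2 91 F0 B6 81 81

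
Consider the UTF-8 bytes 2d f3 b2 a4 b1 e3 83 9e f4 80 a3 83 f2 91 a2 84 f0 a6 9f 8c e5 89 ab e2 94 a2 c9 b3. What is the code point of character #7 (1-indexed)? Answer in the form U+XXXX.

Offset 0: leading byte 0x2D = 00101101 → 1-byte char #1 = 2D.
Offset 1: leading byte 0xF3 = 11110011 → 4-byte char #2 = F3 B2 A4 B1.
Offset 5: leading byte 0xE3 = 11100011 → 3-byte char #3 = E3 83 9E.
Offset 8: leading byte 0xF4 = 11110100 → 4-byte char #4 = F4 80 A3 83.
Offset 12: leading byte 0xF2 = 11110010 → 4-byte char #5 = F2 91 A2 84.
Offset 16: leading byte 0xF0 = 11110000 → 4-byte char #6 = F0 A6 9F 8C.
Offset 20: leading byte 0xE5 = 11100101 → 3-byte char #7 = E5 89 AB.
Leading byte 0xE5 = 11100101 matches 1110xxxx → 3-byte sequence.
Byte 1: 0xE5 = 11100101, payload 0101 (4 bits).
Byte 2: 0x89 = 10001001 (10xxxxxx ✓), payload 001001.
Byte 3: 0xAB = 10101011 (10xxxxxx ✓), payload 101011.
Concatenate: 0101001001101011 = 0x526B (16 bits → U+526B).

U+526B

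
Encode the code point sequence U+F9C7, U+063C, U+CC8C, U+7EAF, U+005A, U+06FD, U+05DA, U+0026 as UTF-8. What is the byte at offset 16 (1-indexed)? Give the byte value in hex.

1-indexed offset 16 is 0-indexed offset 15.
U+F9C7 → 3-byte form EF A7 87 at offsets 0–2.
U+063C → 2-byte form D8 BC at offsets 3–4.
U+CC8C → 3-byte form EC B2 8C at offsets 5–7.
U+7EAF → 3-byte form E7 BA AF at offsets 8–10.
U+005A → 1-byte form 5A at offsets 11–11.
U+06FD → 2-byte form DB BD at offsets 12–13.
U+05DA → 2-byte form D7 9A at offsets 14–15.
Offset 15 falls in char 7's range; it's byte 2 of D7 9A = 0x9A.

0x9A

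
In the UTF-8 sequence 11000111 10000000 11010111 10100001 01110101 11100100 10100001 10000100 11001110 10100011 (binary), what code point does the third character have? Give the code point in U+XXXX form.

U+0075

Offset 0: leading byte 0xC7 = 11000111 → 2-byte char #1 = C7 80.
Offset 2: leading byte 0xD7 = 11010111 → 2-byte char #2 = D7 A1.
Offset 4: leading byte 0x75 = 01110101 → 1-byte char #3 = 75.
Leading byte 0x75 = 01110101 matches 0xxxxxxx → 1-byte sequence.
Byte 1: 0x75 = 01110101, payload 1110101 (7 bits).
Concatenate: 1110101 = 0x75 (7 bits → U+0075).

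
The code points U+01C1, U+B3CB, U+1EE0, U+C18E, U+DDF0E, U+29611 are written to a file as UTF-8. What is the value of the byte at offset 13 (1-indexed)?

1-indexed offset 13 is 0-indexed offset 12.
U+01C1 → 2-byte form C7 81 at offsets 0–1.
U+B3CB → 3-byte form EB 8F 8B at offsets 2–4.
U+1EE0 → 3-byte form E1 BB A0 at offsets 5–7.
U+C18E → 3-byte form EC 86 8E at offsets 8–10.
U+DDF0E → 4-byte form F3 9D BC 8E at offsets 11–14.
Offset 12 falls in char 5's range; it's byte 2 of F3 9D BC 8E = 0x9D.

0x9D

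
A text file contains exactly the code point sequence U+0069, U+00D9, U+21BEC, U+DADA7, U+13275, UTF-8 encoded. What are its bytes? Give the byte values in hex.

U+0069: 1-byte form → 69.
U+00D9: 2-byte form → C3 99.
U+21BEC: 4-byte form → F0 A1 AF AC.
U+DADA7: 4-byte form → F3 9A B6 A7.
U+13275: 4-byte form → F0 93 89 B5.
Concatenated (15 bytes): 69 C3 99 F0 A1 AF AC F3 9A B6 A7 F0 93 89 B5.

69 C3 99 F0 A1 AF AC F3 9A B6 A7 F0 93 89 B5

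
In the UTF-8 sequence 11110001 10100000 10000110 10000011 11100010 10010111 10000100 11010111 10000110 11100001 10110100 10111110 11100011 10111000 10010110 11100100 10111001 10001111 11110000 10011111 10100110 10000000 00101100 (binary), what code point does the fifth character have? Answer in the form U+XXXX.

Offset 0: leading byte 0xF1 = 11110001 → 4-byte char #1 = F1 A0 86 83.
Offset 4: leading byte 0xE2 = 11100010 → 3-byte char #2 = E2 97 84.
Offset 7: leading byte 0xD7 = 11010111 → 2-byte char #3 = D7 86.
Offset 9: leading byte 0xE1 = 11100001 → 3-byte char #4 = E1 B4 BE.
Offset 12: leading byte 0xE3 = 11100011 → 3-byte char #5 = E3 B8 96.
Leading byte 0xE3 = 11100011 matches 1110xxxx → 3-byte sequence.
Byte 1: 0xE3 = 11100011, payload 0011 (4 bits).
Byte 2: 0xB8 = 10111000 (10xxxxxx ✓), payload 111000.
Byte 3: 0x96 = 10010110 (10xxxxxx ✓), payload 010110.
Concatenate: 0011111000010110 = 0x3E16 (16 bits → U+3E16).

U+3E16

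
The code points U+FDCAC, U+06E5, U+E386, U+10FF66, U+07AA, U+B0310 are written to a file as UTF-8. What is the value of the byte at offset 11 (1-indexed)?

1-indexed offset 11 is 0-indexed offset 10.
U+FDCAC → 4-byte form F3 BD B2 AC at offsets 0–3.
U+06E5 → 2-byte form DB A5 at offsets 4–5.
U+E386 → 3-byte form EE 8E 86 at offsets 6–8.
U+10FF66 → 4-byte form F4 8F BD A6 at offsets 9–12.
Offset 10 falls in char 4's range; it's byte 2 of F4 8F BD A6 = 0x8F.

0x8F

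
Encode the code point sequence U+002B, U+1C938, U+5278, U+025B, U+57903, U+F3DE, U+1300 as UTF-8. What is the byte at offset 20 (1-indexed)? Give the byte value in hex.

0x80

1-indexed offset 20 is 0-indexed offset 19.
U+002B → 1-byte form 2B at offsets 0–0.
U+1C938 → 4-byte form F0 9C A4 B8 at offsets 1–4.
U+5278 → 3-byte form E5 89 B8 at offsets 5–7.
U+025B → 2-byte form C9 9B at offsets 8–9.
U+57903 → 4-byte form F1 97 A4 83 at offsets 10–13.
U+F3DE → 3-byte form EF 8F 9E at offsets 14–16.
U+1300 → 3-byte form E1 8C 80 at offsets 17–19.
Offset 19 falls in char 7's range; it's byte 3 of E1 8C 80 = 0x80.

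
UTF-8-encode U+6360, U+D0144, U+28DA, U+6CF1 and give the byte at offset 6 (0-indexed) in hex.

0x84

U+6360 → 3-byte form E6 8D A0 at offsets 0–2.
U+D0144 → 4-byte form F3 90 85 84 at offsets 3–6.
Offset 6 falls in char 2's range; it's byte 4 of F3 90 85 84 = 0x84.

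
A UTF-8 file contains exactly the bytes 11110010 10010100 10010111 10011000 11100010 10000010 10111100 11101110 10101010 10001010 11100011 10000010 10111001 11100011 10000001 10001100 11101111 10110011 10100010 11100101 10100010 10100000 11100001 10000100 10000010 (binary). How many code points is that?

Byte at offset 0: 0xF2 = 11110010 → 4-byte char (#1). Advance 4.
Byte at offset 4: 0xE2 = 11100010 → 3-byte char (#2). Advance 3.
Byte at offset 7: 0xEE = 11101110 → 3-byte char (#3). Advance 3.
Byte at offset 10: 0xE3 = 11100011 → 3-byte char (#4). Advance 3.
Byte at offset 13: 0xE3 = 11100011 → 3-byte char (#5). Advance 3.
Byte at offset 16: 0xEF = 11101111 → 3-byte char (#6). Advance 3.
Byte at offset 19: 0xE5 = 11100101 → 3-byte char (#7). Advance 3.
Byte at offset 22: 0xE1 = 11100001 → 3-byte char (#8). Advance 3.
Reached end at offset 25 after 8 code points.

8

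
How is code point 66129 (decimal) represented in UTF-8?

F0 90 89 91

U+10251 = 0x10251 = 66129 decimal. In range U+10000–U+10FFFF → 4-byte form: 11110xxx 10xxxxxx 10xxxxxx 10xxxxxx.
Binary (21 bits): 000010000001001010001.
Split 3+6+6+6: 000 | 010000 | 001001 | 010001.
Byte 1: 11110000 = 0xF0.
Byte 2: 10010000 = 0x90.
Byte 3: 10001001 = 0x89.
Byte 4: 10010001 = 0x91.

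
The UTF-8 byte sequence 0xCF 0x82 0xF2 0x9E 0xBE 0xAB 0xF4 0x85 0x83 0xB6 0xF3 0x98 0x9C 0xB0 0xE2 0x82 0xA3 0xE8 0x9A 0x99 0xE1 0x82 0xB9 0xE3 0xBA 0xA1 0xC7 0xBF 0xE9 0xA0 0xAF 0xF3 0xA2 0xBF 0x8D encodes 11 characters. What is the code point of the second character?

Offset 0: leading byte 0xCF = 11001111 → 2-byte char #1 = CF 82.
Offset 2: leading byte 0xF2 = 11110010 → 4-byte char #2 = F2 9E BE AB.
Leading byte 0xF2 = 11110010 matches 11110xxx → 4-byte sequence.
Byte 1: 0xF2 = 11110010, payload 010 (3 bits).
Byte 2: 0x9E = 10011110 (10xxxxxx ✓), payload 011110.
Byte 3: 0xBE = 10111110 (10xxxxxx ✓), payload 111110.
Byte 4: 0xAB = 10101011 (10xxxxxx ✓), payload 101011.
Concatenate: 010011110111110101011 = 0x9EFAB (21 bits → U+9EFAB).

U+9EFAB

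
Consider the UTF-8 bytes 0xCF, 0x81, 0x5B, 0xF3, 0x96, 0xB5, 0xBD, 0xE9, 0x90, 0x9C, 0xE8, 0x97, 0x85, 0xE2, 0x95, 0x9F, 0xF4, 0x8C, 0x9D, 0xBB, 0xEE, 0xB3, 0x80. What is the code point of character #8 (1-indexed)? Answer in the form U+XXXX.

Offset 0: leading byte 0xCF = 11001111 → 2-byte char #1 = CF 81.
Offset 2: leading byte 0x5B = 01011011 → 1-byte char #2 = 5B.
Offset 3: leading byte 0xF3 = 11110011 → 4-byte char #3 = F3 96 B5 BD.
Offset 7: leading byte 0xE9 = 11101001 → 3-byte char #4 = E9 90 9C.
Offset 10: leading byte 0xE8 = 11101000 → 3-byte char #5 = E8 97 85.
Offset 13: leading byte 0xE2 = 11100010 → 3-byte char #6 = E2 95 9F.
Offset 16: leading byte 0xF4 = 11110100 → 4-byte char #7 = F4 8C 9D BB.
Offset 20: leading byte 0xEE = 11101110 → 3-byte char #8 = EE B3 80.
Leading byte 0xEE = 11101110 matches 1110xxxx → 3-byte sequence.
Byte 1: 0xEE = 11101110, payload 1110 (4 bits).
Byte 2: 0xB3 = 10110011 (10xxxxxx ✓), payload 110011.
Byte 3: 0x80 = 10000000 (10xxxxxx ✓), payload 000000.
Concatenate: 1110110011000000 = 0xECC0 (16 bits → U+ECC0).

U+ECC0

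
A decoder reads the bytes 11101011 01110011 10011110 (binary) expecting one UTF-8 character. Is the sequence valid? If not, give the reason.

Leading byte 0xEB = 11101011 → 3-byte form.
Byte 2 is 0x73 = 01110011, which is not 10xxxxxx — expected a continuation byte.

invalid (non-continuation byte where continuation expected)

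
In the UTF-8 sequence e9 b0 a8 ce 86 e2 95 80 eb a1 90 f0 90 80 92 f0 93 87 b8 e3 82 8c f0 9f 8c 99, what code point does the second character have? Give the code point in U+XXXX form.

U+0386

Offset 0: leading byte 0xE9 = 11101001 → 3-byte char #1 = E9 B0 A8.
Offset 3: leading byte 0xCE = 11001110 → 2-byte char #2 = CE 86.
Leading byte 0xCE = 11001110 matches 110xxxxx → 2-byte sequence.
Byte 1: 0xCE = 11001110, payload 01110 (5 bits).
Byte 2: 0x86 = 10000110 (10xxxxxx ✓), payload 000110.
Concatenate: 01110000110 = 0x386 (11 bits → U+0386).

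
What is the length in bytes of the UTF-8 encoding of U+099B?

U+099B = 0x99B. UTF-8 uses 1 byte below 0x80, 2 below 0x800, 3 below 0x10000, 4 up to 0x10FFFF. 0x99B is in U+0800–U+FFFF → 3 bytes.

3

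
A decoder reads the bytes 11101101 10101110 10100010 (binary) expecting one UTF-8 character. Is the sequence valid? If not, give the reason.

invalid (encodes a surrogate (U+D800–U+DFFF))

Structurally a 3-byte sequence; payload = 0xDBA2.
But 0xDBA2 is in U+D800–U+DFFF, the surrogate range. Surrogates are not Unicode scalar values and are forbidden in UTF-8.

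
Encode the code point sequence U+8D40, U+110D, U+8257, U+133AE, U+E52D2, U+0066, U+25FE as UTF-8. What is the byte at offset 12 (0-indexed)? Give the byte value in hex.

U+8D40 → 3-byte form E8 B5 80 at offsets 0–2.
U+110D → 3-byte form E1 84 8D at offsets 3–5.
U+8257 → 3-byte form E8 89 97 at offsets 6–8.
U+133AE → 4-byte form F0 93 8E AE at offsets 9–12.
Offset 12 falls in char 4's range; it's byte 4 of F0 93 8E AE = 0xAE.

0xAE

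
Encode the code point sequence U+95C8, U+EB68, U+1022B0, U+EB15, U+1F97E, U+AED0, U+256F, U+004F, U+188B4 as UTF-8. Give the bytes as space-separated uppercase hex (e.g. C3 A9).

E9 97 88 EE AD A8 F4 82 8A B0 EE AC 95 F0 9F A5 BE EA BB 90 E2 95 AF 4F F0 98 A2 B4

U+95C8: 3-byte form → E9 97 88.
U+EB68: 3-byte form → EE AD A8.
U+1022B0: 4-byte form → F4 82 8A B0.
U+EB15: 3-byte form → EE AC 95.
U+1F97E: 4-byte form → F0 9F A5 BE.
U+AED0: 3-byte form → EA BB 90.
U+256F: 3-byte form → E2 95 AF.
U+004F: 1-byte form → 4F.
U+188B4: 4-byte form → F0 98 A2 B4.
Concatenated (28 bytes): E9 97 88 EE AD A8 F4 82 8A B0 EE AC 95 F0 9F A5 BE EA BB 90 E2 95 AF 4F F0 98 A2 B4.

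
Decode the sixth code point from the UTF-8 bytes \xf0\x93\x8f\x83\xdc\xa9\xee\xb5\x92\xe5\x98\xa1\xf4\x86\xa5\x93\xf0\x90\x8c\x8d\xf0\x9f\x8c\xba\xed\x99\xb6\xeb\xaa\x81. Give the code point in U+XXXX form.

Offset 0: leading byte 0xF0 = 11110000 → 4-byte char #1 = F0 93 8F 83.
Offset 4: leading byte 0xDC = 11011100 → 2-byte char #2 = DC A9.
Offset 6: leading byte 0xEE = 11101110 → 3-byte char #3 = EE B5 92.
Offset 9: leading byte 0xE5 = 11100101 → 3-byte char #4 = E5 98 A1.
Offset 12: leading byte 0xF4 = 11110100 → 4-byte char #5 = F4 86 A5 93.
Offset 16: leading byte 0xF0 = 11110000 → 4-byte char #6 = F0 90 8C 8D.
Leading byte 0xF0 = 11110000 matches 11110xxx → 4-byte sequence.
Byte 1: 0xF0 = 11110000, payload 000 (3 bits).
Byte 2: 0x90 = 10010000 (10xxxxxx ✓), payload 010000.
Byte 3: 0x8C = 10001100 (10xxxxxx ✓), payload 001100.
Byte 4: 0x8D = 10001101 (10xxxxxx ✓), payload 001101.
Concatenate: 000010000001100001101 = 0x1030D (21 bits → U+1030D).

U+1030D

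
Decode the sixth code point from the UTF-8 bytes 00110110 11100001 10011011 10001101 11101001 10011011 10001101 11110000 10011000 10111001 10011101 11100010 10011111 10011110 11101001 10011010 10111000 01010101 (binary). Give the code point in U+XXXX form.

Offset 0: leading byte 0x36 = 00110110 → 1-byte char #1 = 36.
Offset 1: leading byte 0xE1 = 11100001 → 3-byte char #2 = E1 9B 8D.
Offset 4: leading byte 0xE9 = 11101001 → 3-byte char #3 = E9 9B 8D.
Offset 7: leading byte 0xF0 = 11110000 → 4-byte char #4 = F0 98 B9 9D.
Offset 11: leading byte 0xE2 = 11100010 → 3-byte char #5 = E2 9F 9E.
Offset 14: leading byte 0xE9 = 11101001 → 3-byte char #6 = E9 9A B8.
Leading byte 0xE9 = 11101001 matches 1110xxxx → 3-byte sequence.
Byte 1: 0xE9 = 11101001, payload 1001 (4 bits).
Byte 2: 0x9A = 10011010 (10xxxxxx ✓), payload 011010.
Byte 3: 0xB8 = 10111000 (10xxxxxx ✓), payload 111000.
Concatenate: 1001011010111000 = 0x96B8 (16 bits → U+96B8).

U+96B8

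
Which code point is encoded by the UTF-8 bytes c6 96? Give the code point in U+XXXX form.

U+0196

Leading byte 0xC6 = 11000110 matches 110xxxxx → 2-byte sequence.
Byte 1: 0xC6 = 11000110, payload 00110 (5 bits).
Byte 2: 0x96 = 10010110 (10xxxxxx ✓), payload 010110.
Concatenate: 00110010110 = 0x196 (11 bits → U+0196).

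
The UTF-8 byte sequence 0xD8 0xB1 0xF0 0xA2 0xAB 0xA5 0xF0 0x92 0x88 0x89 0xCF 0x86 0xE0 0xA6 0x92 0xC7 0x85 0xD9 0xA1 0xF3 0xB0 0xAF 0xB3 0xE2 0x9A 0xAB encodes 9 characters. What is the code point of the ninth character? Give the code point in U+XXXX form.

Offset 0: leading byte 0xD8 = 11011000 → 2-byte char #1 = D8 B1.
Offset 2: leading byte 0xF0 = 11110000 → 4-byte char #2 = F0 A2 AB A5.
Offset 6: leading byte 0xF0 = 11110000 → 4-byte char #3 = F0 92 88 89.
Offset 10: leading byte 0xCF = 11001111 → 2-byte char #4 = CF 86.
Offset 12: leading byte 0xE0 = 11100000 → 3-byte char #5 = E0 A6 92.
Offset 15: leading byte 0xC7 = 11000111 → 2-byte char #6 = C7 85.
Offset 17: leading byte 0xD9 = 11011001 → 2-byte char #7 = D9 A1.
Offset 19: leading byte 0xF3 = 11110011 → 4-byte char #8 = F3 B0 AF B3.
Offset 23: leading byte 0xE2 = 11100010 → 3-byte char #9 = E2 9A AB.
Leading byte 0xE2 = 11100010 matches 1110xxxx → 3-byte sequence.
Byte 1: 0xE2 = 11100010, payload 0010 (4 bits).
Byte 2: 0x9A = 10011010 (10xxxxxx ✓), payload 011010.
Byte 3: 0xAB = 10101011 (10xxxxxx ✓), payload 101011.
Concatenate: 0010011010101011 = 0x26AB (16 bits → U+26AB).

U+26AB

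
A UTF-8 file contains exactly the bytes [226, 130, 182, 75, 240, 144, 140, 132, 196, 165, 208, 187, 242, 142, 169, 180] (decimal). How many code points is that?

Byte at offset 0: 0xE2 = 11100010 → 3-byte char (#1). Advance 3.
Byte at offset 3: 0x4B = 01001011 → 1-byte char (#2). Advance 1.
Byte at offset 4: 0xF0 = 11110000 → 4-byte char (#3). Advance 4.
Byte at offset 8: 0xC4 = 11000100 → 2-byte char (#4). Advance 2.
Byte at offset 10: 0xD0 = 11010000 → 2-byte char (#5). Advance 2.
Byte at offset 12: 0xF2 = 11110010 → 4-byte char (#6). Advance 4.
Reached end at offset 16 after 6 code points.

6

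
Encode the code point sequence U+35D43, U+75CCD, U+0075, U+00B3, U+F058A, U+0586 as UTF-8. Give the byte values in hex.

U+35D43: 4-byte form → F0 B5 B5 83.
U+75CCD: 4-byte form → F1 B5 B3 8D.
U+0075: 1-byte form → 75.
U+00B3: 2-byte form → C2 B3.
U+F058A: 4-byte form → F3 B0 96 8A.
U+0586: 2-byte form → D6 86.
Concatenated (17 bytes): F0 B5 B5 83 F1 B5 B3 8D 75 C2 B3 F3 B0 96 8A D6 86.

F0 B5 B5 83 F1 B5 B3 8D 75 C2 B3 F3 B0 96 8A D6 86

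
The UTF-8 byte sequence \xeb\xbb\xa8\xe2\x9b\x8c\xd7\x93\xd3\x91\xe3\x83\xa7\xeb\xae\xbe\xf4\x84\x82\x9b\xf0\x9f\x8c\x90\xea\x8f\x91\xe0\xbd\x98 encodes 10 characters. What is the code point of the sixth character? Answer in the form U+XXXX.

Offset 0: leading byte 0xEB = 11101011 → 3-byte char #1 = EB BB A8.
Offset 3: leading byte 0xE2 = 11100010 → 3-byte char #2 = E2 9B 8C.
Offset 6: leading byte 0xD7 = 11010111 → 2-byte char #3 = D7 93.
Offset 8: leading byte 0xD3 = 11010011 → 2-byte char #4 = D3 91.
Offset 10: leading byte 0xE3 = 11100011 → 3-byte char #5 = E3 83 A7.
Offset 13: leading byte 0xEB = 11101011 → 3-byte char #6 = EB AE BE.
Leading byte 0xEB = 11101011 matches 1110xxxx → 3-byte sequence.
Byte 1: 0xEB = 11101011, payload 1011 (4 bits).
Byte 2: 0xAE = 10101110 (10xxxxxx ✓), payload 101110.
Byte 3: 0xBE = 10111110 (10xxxxxx ✓), payload 111110.
Concatenate: 1011101110111110 = 0xBBBE (16 bits → U+BBBE).

U+BBBE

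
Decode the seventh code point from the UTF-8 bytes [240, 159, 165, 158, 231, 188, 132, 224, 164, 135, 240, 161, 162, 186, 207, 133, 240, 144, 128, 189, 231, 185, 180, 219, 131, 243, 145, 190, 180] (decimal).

U+7E74

Offset 0: leading byte 0xF0 = 11110000 → 4-byte char #1 = F0 9F A5 9E.
Offset 4: leading byte 0xE7 = 11100111 → 3-byte char #2 = E7 BC 84.
Offset 7: leading byte 0xE0 = 11100000 → 3-byte char #3 = E0 A4 87.
Offset 10: leading byte 0xF0 = 11110000 → 4-byte char #4 = F0 A1 A2 BA.
Offset 14: leading byte 0xCF = 11001111 → 2-byte char #5 = CF 85.
Offset 16: leading byte 0xF0 = 11110000 → 4-byte char #6 = F0 90 80 BD.
Offset 20: leading byte 0xE7 = 11100111 → 3-byte char #7 = E7 B9 B4.
Leading byte 0xE7 = 11100111 matches 1110xxxx → 3-byte sequence.
Byte 1: 0xE7 = 11100111, payload 0111 (4 bits).
Byte 2: 0xB9 = 10111001 (10xxxxxx ✓), payload 111001.
Byte 3: 0xB4 = 10110100 (10xxxxxx ✓), payload 110100.
Concatenate: 0111111001110100 = 0x7E74 (16 bits → U+7E74).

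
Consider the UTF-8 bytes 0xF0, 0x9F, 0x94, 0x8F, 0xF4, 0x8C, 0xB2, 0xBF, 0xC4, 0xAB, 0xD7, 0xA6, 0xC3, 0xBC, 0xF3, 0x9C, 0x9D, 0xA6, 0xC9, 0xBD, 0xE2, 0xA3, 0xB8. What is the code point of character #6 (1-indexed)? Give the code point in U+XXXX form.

Offset 0: leading byte 0xF0 = 11110000 → 4-byte char #1 = F0 9F 94 8F.
Offset 4: leading byte 0xF4 = 11110100 → 4-byte char #2 = F4 8C B2 BF.
Offset 8: leading byte 0xC4 = 11000100 → 2-byte char #3 = C4 AB.
Offset 10: leading byte 0xD7 = 11010111 → 2-byte char #4 = D7 A6.
Offset 12: leading byte 0xC3 = 11000011 → 2-byte char #5 = C3 BC.
Offset 14: leading byte 0xF3 = 11110011 → 4-byte char #6 = F3 9C 9D A6.
Leading byte 0xF3 = 11110011 matches 11110xxx → 4-byte sequence.
Byte 1: 0xF3 = 11110011, payload 011 (3 bits).
Byte 2: 0x9C = 10011100 (10xxxxxx ✓), payload 011100.
Byte 3: 0x9D = 10011101 (10xxxxxx ✓), payload 011101.
Byte 4: 0xA6 = 10100110 (10xxxxxx ✓), payload 100110.
Concatenate: 011011100011101100110 = 0xDC766 (21 bits → U+DC766).

U+DC766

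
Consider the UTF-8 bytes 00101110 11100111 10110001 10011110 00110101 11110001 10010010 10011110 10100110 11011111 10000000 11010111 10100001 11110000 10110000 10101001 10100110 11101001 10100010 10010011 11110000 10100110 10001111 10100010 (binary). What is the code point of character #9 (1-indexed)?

Offset 0: leading byte 0x2E = 00101110 → 1-byte char #1 = 2E.
Offset 1: leading byte 0xE7 = 11100111 → 3-byte char #2 = E7 B1 9E.
Offset 4: leading byte 0x35 = 00110101 → 1-byte char #3 = 35.
Offset 5: leading byte 0xF1 = 11110001 → 4-byte char #4 = F1 92 9E A6.
Offset 9: leading byte 0xDF = 11011111 → 2-byte char #5 = DF 80.
Offset 11: leading byte 0xD7 = 11010111 → 2-byte char #6 = D7 A1.
Offset 13: leading byte 0xF0 = 11110000 → 4-byte char #7 = F0 B0 A9 A6.
Offset 17: leading byte 0xE9 = 11101001 → 3-byte char #8 = E9 A2 93.
Offset 20: leading byte 0xF0 = 11110000 → 4-byte char #9 = F0 A6 8F A2.
Leading byte 0xF0 = 11110000 matches 11110xxx → 4-byte sequence.
Byte 1: 0xF0 = 11110000, payload 000 (3 bits).
Byte 2: 0xA6 = 10100110 (10xxxxxx ✓), payload 100110.
Byte 3: 0x8F = 10001111 (10xxxxxx ✓), payload 001111.
Byte 4: 0xA2 = 10100010 (10xxxxxx ✓), payload 100010.
Concatenate: 000100110001111100010 = 0x263E2 (21 bits → U+263E2).

U+263E2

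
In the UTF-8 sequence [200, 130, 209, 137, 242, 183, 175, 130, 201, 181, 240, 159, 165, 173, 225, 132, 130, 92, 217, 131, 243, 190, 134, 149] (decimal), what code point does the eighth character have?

U+0643

Offset 0: leading byte 0xC8 = 11001000 → 2-byte char #1 = C8 82.
Offset 2: leading byte 0xD1 = 11010001 → 2-byte char #2 = D1 89.
Offset 4: leading byte 0xF2 = 11110010 → 4-byte char #3 = F2 B7 AF 82.
Offset 8: leading byte 0xC9 = 11001001 → 2-byte char #4 = C9 B5.
Offset 10: leading byte 0xF0 = 11110000 → 4-byte char #5 = F0 9F A5 AD.
Offset 14: leading byte 0xE1 = 11100001 → 3-byte char #6 = E1 84 82.
Offset 17: leading byte 0x5C = 01011100 → 1-byte char #7 = 5C.
Offset 18: leading byte 0xD9 = 11011001 → 2-byte char #8 = D9 83.
Leading byte 0xD9 = 11011001 matches 110xxxxx → 2-byte sequence.
Byte 1: 0xD9 = 11011001, payload 11001 (5 bits).
Byte 2: 0x83 = 10000011 (10xxxxxx ✓), payload 000011.
Concatenate: 11001000011 = 0x643 (11 bits → U+0643).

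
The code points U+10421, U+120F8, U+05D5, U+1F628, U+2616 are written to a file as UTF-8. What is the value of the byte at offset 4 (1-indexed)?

1-indexed offset 4 is 0-indexed offset 3.
U+10421 → 4-byte form F0 90 90 A1 at offsets 0–3.
Offset 3 falls in char 1's range; it's byte 4 of F0 90 90 A1 = 0xA1.

0xA1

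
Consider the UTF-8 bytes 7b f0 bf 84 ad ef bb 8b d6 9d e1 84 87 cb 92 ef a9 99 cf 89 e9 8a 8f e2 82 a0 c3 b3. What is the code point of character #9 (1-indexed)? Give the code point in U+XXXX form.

U+928F

Offset 0: leading byte 0x7B = 01111011 → 1-byte char #1 = 7B.
Offset 1: leading byte 0xF0 = 11110000 → 4-byte char #2 = F0 BF 84 AD.
Offset 5: leading byte 0xEF = 11101111 → 3-byte char #3 = EF BB 8B.
Offset 8: leading byte 0xD6 = 11010110 → 2-byte char #4 = D6 9D.
Offset 10: leading byte 0xE1 = 11100001 → 3-byte char #5 = E1 84 87.
Offset 13: leading byte 0xCB = 11001011 → 2-byte char #6 = CB 92.
Offset 15: leading byte 0xEF = 11101111 → 3-byte char #7 = EF A9 99.
Offset 18: leading byte 0xCF = 11001111 → 2-byte char #8 = CF 89.
Offset 20: leading byte 0xE9 = 11101001 → 3-byte char #9 = E9 8A 8F.
Leading byte 0xE9 = 11101001 matches 1110xxxx → 3-byte sequence.
Byte 1: 0xE9 = 11101001, payload 1001 (4 bits).
Byte 2: 0x8A = 10001010 (10xxxxxx ✓), payload 001010.
Byte 3: 0x8F = 10001111 (10xxxxxx ✓), payload 001111.
Concatenate: 1001001010001111 = 0x928F (16 bits → U+928F).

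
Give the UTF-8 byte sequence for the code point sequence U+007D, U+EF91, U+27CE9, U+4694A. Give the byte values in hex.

U+007D: 1-byte form → 7D.
U+EF91: 3-byte form → EE BE 91.
U+27CE9: 4-byte form → F0 A7 B3 A9.
U+4694A: 4-byte form → F1 86 A5 8A.
Concatenated (12 bytes): 7D EE BE 91 F0 A7 B3 A9 F1 86 A5 8A.

7D EE BE 91 F0 A7 B3 A9 F1 86 A5 8A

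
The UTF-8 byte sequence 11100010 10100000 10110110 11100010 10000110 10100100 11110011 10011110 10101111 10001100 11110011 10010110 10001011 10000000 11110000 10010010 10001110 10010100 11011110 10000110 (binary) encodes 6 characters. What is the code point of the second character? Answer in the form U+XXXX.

Offset 0: leading byte 0xE2 = 11100010 → 3-byte char #1 = E2 A0 B6.
Offset 3: leading byte 0xE2 = 11100010 → 3-byte char #2 = E2 86 A4.
Leading byte 0xE2 = 11100010 matches 1110xxxx → 3-byte sequence.
Byte 1: 0xE2 = 11100010, payload 0010 (4 bits).
Byte 2: 0x86 = 10000110 (10xxxxxx ✓), payload 000110.
Byte 3: 0xA4 = 10100100 (10xxxxxx ✓), payload 100100.
Concatenate: 0010000110100100 = 0x21A4 (16 bits → U+21A4).

U+21A4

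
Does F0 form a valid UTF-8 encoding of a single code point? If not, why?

invalid (sequence truncated)

Leading byte 0xF0 = 11110000 → 4-byte form, but only 1 byte is present.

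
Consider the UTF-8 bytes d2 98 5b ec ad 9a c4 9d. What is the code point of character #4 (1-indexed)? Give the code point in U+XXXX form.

Offset 0: leading byte 0xD2 = 11010010 → 2-byte char #1 = D2 98.
Offset 2: leading byte 0x5B = 01011011 → 1-byte char #2 = 5B.
Offset 3: leading byte 0xEC = 11101100 → 3-byte char #3 = EC AD 9A.
Offset 6: leading byte 0xC4 = 11000100 → 2-byte char #4 = C4 9D.
Leading byte 0xC4 = 11000100 matches 110xxxxx → 2-byte sequence.
Byte 1: 0xC4 = 11000100, payload 00100 (5 bits).
Byte 2: 0x9D = 10011101 (10xxxxxx ✓), payload 011101.
Concatenate: 00100011101 = 0x11D (11 bits → U+011D).

U+011D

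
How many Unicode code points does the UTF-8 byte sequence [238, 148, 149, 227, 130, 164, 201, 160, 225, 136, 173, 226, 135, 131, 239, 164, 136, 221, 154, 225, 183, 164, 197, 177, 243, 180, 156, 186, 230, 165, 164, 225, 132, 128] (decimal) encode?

Byte at offset 0: 0xEE = 11101110 → 3-byte char (#1). Advance 3.
Byte at offset 3: 0xE3 = 11100011 → 3-byte char (#2). Advance 3.
Byte at offset 6: 0xC9 = 11001001 → 2-byte char (#3). Advance 2.
Byte at offset 8: 0xE1 = 11100001 → 3-byte char (#4). Advance 3.
Byte at offset 11: 0xE2 = 11100010 → 3-byte char (#5). Advance 3.
Byte at offset 14: 0xEF = 11101111 → 3-byte char (#6). Advance 3.
Byte at offset 17: 0xDD = 11011101 → 2-byte char (#7). Advance 2.
Byte at offset 19: 0xE1 = 11100001 → 3-byte char (#8). Advance 3.
Byte at offset 22: 0xC5 = 11000101 → 2-byte char (#9). Advance 2.
Byte at offset 24: 0xF3 = 11110011 → 4-byte char (#10). Advance 4.
Byte at offset 28: 0xE6 = 11100110 → 3-byte char (#11). Advance 3.
Byte at offset 31: 0xE1 = 11100001 → 3-byte char (#12). Advance 3.
Reached end at offset 34 after 12 code points.

12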